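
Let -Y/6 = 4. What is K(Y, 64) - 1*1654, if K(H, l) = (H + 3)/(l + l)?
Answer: -211733/128 ≈ -1654.2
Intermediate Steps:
Y = -24 (Y = -6*4 = -24)
K(H, l) = (3 + H)/(2*l) (K(H, l) = (3 + H)/((2*l)) = (3 + H)*(1/(2*l)) = (3 + H)/(2*l))
K(Y, 64) - 1*1654 = (1/2)*(3 - 24)/64 - 1*1654 = (1/2)*(1/64)*(-21) - 1654 = -21/128 - 1654 = -211733/128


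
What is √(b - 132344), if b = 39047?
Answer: I*√93297 ≈ 305.45*I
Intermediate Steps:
√(b - 132344) = √(39047 - 132344) = √(-93297) = I*√93297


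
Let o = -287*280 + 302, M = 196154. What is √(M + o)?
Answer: 8*√1814 ≈ 340.73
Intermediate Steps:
o = -80058 (o = -80360 + 302 = -80058)
√(M + o) = √(196154 - 80058) = √116096 = 8*√1814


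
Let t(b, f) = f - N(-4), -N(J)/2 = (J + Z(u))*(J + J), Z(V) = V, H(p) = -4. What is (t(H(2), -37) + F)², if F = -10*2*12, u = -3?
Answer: 27225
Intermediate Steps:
N(J) = -4*J*(-3 + J) (N(J) = -2*(J - 3)*(J + J) = -2*(-3 + J)*2*J = -4*J*(-3 + J))
F = -240 (F = -20*12 = -240)
t(b, f) = 112 + f (t(b, f) = f - 4*(-4)*(3 - 1*(-4)) = f - 4*(-4)*(3 + 4) = f - 4*(-4)*7 = f - 1*(-112) = f + 112 = 112 + f)
(t(H(2), -37) + F)² = ((112 - 37) - 240)² = (75 - 240)² = (-165)² = 27225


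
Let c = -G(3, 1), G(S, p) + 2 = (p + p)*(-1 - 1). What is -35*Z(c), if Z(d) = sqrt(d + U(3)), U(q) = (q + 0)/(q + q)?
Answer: -35*sqrt(26)/2 ≈ -89.233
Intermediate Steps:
G(S, p) = -2 - 4*p (G(S, p) = -2 + (p + p)*(-1 - 1) = -2 + (2*p)*(-2) = -2 - 4*p)
U(q) = 1/2 (U(q) = q/((2*q)) = q*(1/(2*q)) = 1/2)
c = 6 (c = -(-2 - 4*1) = -(-2 - 4) = -1*(-6) = 6)
Z(d) = sqrt(1/2 + d) (Z(d) = sqrt(d + 1/2) = sqrt(1/2 + d))
-35*Z(c) = -35*sqrt(2 + 4*6)/2 = -35*sqrt(2 + 24)/2 = -35*sqrt(26)/2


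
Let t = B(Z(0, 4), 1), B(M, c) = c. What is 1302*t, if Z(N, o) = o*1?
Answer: 1302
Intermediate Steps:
Z(N, o) = o
t = 1
1302*t = 1302*1 = 1302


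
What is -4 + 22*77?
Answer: 1690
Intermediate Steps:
-4 + 22*77 = -4 + 1694 = 1690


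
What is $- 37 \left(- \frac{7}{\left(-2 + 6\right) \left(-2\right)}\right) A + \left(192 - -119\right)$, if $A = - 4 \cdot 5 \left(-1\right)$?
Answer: $- \frac{673}{2} \approx -336.5$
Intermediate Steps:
$A = 20$ ($A = \left(-4\right) \left(-5\right) = 20$)
$- 37 \left(- \frac{7}{\left(-2 + 6\right) \left(-2\right)}\right) A + \left(192 - -119\right) = - 37 \left(- \frac{7}{\left(-2 + 6\right) \left(-2\right)}\right) 20 + \left(192 - -119\right) = - 37 \left(- \frac{7}{4 \left(-2\right)}\right) 20 + \left(192 + 119\right) = - 37 \left(- \frac{7}{-8}\right) 20 + 311 = - 37 \left(\left(-7\right) \left(- \frac{1}{8}\right)\right) 20 + 311 = \left(-37\right) \frac{7}{8} \cdot 20 + 311 = \left(- \frac{259}{8}\right) 20 + 311 = - \frac{1295}{2} + 311 = - \frac{673}{2}$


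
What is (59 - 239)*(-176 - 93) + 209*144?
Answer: 78516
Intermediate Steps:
(59 - 239)*(-176 - 93) + 209*144 = -180*(-269) + 30096 = 48420 + 30096 = 78516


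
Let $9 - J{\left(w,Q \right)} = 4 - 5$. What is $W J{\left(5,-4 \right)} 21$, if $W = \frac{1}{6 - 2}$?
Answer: $\frac{105}{2} \approx 52.5$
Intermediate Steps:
$J{\left(w,Q \right)} = 10$ ($J{\left(w,Q \right)} = 9 - \left(4 - 5\right) = 9 - -1 = 9 + 1 = 10$)
$W = \frac{1}{4} \approx 0.25$
$W J{\left(5,-4 \right)} 21 = \frac{1}{4} \cdot 10 \cdot 21 = \frac{5}{2} \cdot 21 = \frac{105}{2}$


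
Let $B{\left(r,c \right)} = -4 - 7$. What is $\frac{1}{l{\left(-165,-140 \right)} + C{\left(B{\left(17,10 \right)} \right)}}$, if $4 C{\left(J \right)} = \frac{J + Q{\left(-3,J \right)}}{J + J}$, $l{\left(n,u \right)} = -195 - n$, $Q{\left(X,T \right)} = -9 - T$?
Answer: $- \frac{88}{2631} \approx -0.033447$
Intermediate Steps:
$B{\left(r,c \right)} = -11$ ($B{\left(r,c \right)} = -4 - 7 = -11$)
$C{\left(J \right)} = - \frac{9}{8 J}$ ($C{\left(J \right)} = \frac{\left(J - \left(9 + J\right)\right) \frac{1}{J + J}}{4} = \frac{\left(-9\right) \frac{1}{2 J}}{4} = \frac{\left(- \frac{9}{2}\right) \frac{1}{J}}{4} = - \frac{9}{8 J}$)
$\frac{1}{l{\left(-165,-140 \right)} + C{\left(B{\left(17,10 \right)} \right)}} = \frac{1}{\left(-195 - -165\right) - \frac{9}{8 \left(-11\right)}} = \frac{1}{\left(-195 + 165\right) - - \frac{9}{88}} = \frac{1}{-30 + \frac{9}{88}} = \frac{1}{- \frac{2631}{88}} = - \frac{88}{2631}$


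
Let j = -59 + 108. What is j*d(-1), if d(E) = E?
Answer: -49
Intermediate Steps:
j = 49
j*d(-1) = 49*(-1) = -49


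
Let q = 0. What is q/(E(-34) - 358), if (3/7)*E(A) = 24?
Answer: 0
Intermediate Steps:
E(A) = 56 (E(A) = (7/3)*24 = 56)
q/(E(-34) - 358) = 0/(56 - 358) = 0/(-302) = -1/302*0 = 0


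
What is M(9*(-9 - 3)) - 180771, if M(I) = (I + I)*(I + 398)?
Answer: -243411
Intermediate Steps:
M(I) = 2*I*(398 + I) (M(I) = (2*I)*(398 + I) = 2*I*(398 + I))
M(9*(-9 - 3)) - 180771 = 2*(9*(-9 - 3))*(398 + 9*(-9 - 3)) - 180771 = 2*(9*(-12))*(398 + 9*(-12)) - 180771 = 2*(-108)*(398 - 108) - 180771 = 2*(-108)*290 - 180771 = -62640 - 180771 = -243411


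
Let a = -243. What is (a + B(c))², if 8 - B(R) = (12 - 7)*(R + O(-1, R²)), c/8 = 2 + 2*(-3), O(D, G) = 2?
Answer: 7225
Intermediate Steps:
c = -32 (c = 8*(2 + 2*(-3)) = 8*(2 - 6) = 8*(-4) = -32)
B(R) = -2 - 5*R (B(R) = 8 - (12 - 7)*(R + 2) = 8 - 5*(2 + R) = 8 - (10 + 5*R) = 8 + (-10 - 5*R) = -2 - 5*R)
(a + B(c))² = (-243 + (-2 - 5*(-32)))² = (-243 + (-2 + 160))² = (-243 + 158)² = (-85)² = 7225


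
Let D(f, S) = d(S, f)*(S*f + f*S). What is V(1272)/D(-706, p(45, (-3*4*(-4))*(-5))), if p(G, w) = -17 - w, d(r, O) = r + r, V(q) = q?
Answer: -159/17554337 ≈ -9.0576e-6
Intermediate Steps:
d(r, O) = 2*r
D(f, S) = 4*f*S² (D(f, S) = (2*S)*(S*f + f*S) = (2*S)*(S*f + S*f) = (2*S)*(2*S*f) = 4*f*S²)
V(1272)/D(-706, p(45, (-3*4*(-4))*(-5))) = 1272/((4*(-706)*(-17 - -3*4*(-4)*(-5))²)) = 1272/((4*(-706)*(-17 - (-12*(-4))*(-5))²)) = 1272/((4*(-706)*(-17 - 48*(-5))²)) = 1272/((4*(-706)*(-17 - 1*(-240))²)) = 1272/((4*(-706)*(-17 + 240)²)) = 1272/((4*(-706)*223²)) = 1272/((4*(-706)*49729)) = 1272/(-140434696) = 1272*(-1/140434696) = -159/17554337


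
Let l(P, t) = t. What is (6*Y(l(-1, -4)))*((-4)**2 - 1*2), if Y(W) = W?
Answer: -336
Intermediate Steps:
(6*Y(l(-1, -4)))*((-4)**2 - 1*2) = (6*(-4))*((-4)**2 - 1*2) = -24*(16 - 2) = -24*14 = -336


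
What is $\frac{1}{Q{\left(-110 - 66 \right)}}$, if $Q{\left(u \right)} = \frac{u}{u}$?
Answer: $1$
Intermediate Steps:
$Q{\left(u \right)} = 1$
$\frac{1}{Q{\left(-110 - 66 \right)}} = 1^{-1} = 1$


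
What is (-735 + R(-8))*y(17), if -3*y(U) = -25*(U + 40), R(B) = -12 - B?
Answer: -351025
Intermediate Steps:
y(U) = 1000/3 + 25*U/3 (y(U) = -(-25)*(U + 40)/3 = -(-25)*(40 + U)/3 = -(-1000 - 25*U)/3 = 1000/3 + 25*U/3)
(-735 + R(-8))*y(17) = (-735 + (-12 - 1*(-8)))*(1000/3 + (25/3)*17) = (-735 + (-12 + 8))*(1000/3 + 425/3) = (-735 - 4)*475 = -739*475 = -351025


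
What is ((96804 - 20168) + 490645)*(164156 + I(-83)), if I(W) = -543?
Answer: 92814546253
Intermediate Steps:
((96804 - 20168) + 490645)*(164156 + I(-83)) = ((96804 - 20168) + 490645)*(164156 - 543) = (76636 + 490645)*163613 = 567281*163613 = 92814546253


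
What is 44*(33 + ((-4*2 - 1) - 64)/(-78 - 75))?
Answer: 225368/153 ≈ 1473.0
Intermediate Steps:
44*(33 + ((-4*2 - 1) - 64)/(-78 - 75)) = 44*(33 + ((-8 - 1) - 64)/(-153)) = 44*(33 + (-9 - 64)*(-1/153)) = 44*(33 - 73*(-1/153)) = 44*(33 + 73/153) = 44*(5122/153) = 225368/153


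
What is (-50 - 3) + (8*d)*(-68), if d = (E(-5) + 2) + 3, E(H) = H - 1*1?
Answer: 491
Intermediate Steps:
E(H) = -1 + H (E(H) = H - 1 = -1 + H)
d = -1 (d = ((-1 - 5) + 2) + 3 = (-6 + 2) + 3 = -4 + 3 = -1)
(-50 - 3) + (8*d)*(-68) = (-50 - 3) + (8*(-1))*(-68) = -53 - 8*(-68) = -53 + 544 = 491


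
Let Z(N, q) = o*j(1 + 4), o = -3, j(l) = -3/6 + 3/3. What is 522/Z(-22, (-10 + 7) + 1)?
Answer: -348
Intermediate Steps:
j(l) = ½ (j(l) = -3*⅙ + 3*(⅓) = -½ + 1 = ½)
Z(N, q) = -3/2 (Z(N, q) = -3*½ = -3/2)
522/Z(-22, (-10 + 7) + 1) = 522/(-3/2) = 522*(-⅔) = -348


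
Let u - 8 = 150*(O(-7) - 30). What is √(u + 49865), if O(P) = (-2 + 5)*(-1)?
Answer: √44923 ≈ 211.95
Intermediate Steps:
O(P) = -3 (O(P) = 3*(-1) = -3)
u = -4942 (u = 8 + 150*(-3 - 30) = 8 + 150*(-33) = 8 - 4950 = -4942)
√(u + 49865) = √(-4942 + 49865) = √44923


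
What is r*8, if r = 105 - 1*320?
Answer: -1720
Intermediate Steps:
r = -215 (r = 105 - 320 = -215)
r*8 = -215*8 = -1720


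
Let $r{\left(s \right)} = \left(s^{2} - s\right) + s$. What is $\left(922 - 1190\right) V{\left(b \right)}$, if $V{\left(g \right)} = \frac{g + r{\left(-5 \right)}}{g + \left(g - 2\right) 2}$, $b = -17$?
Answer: $\frac{2144}{55} \approx 38.982$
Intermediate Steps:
$r{\left(s \right)} = s^{2}$
$V{\left(g \right)} = \frac{25 + g}{-4 + 3 g}$ ($V{\left(g \right)} = \frac{g + \left(-5\right)^{2}}{g + \left(g - 2\right) 2} = \frac{g + 25}{g + \left(-2 + g\right) 2} = \frac{25 + g}{g + \left(-4 + 2 g\right)} = \frac{25 + g}{-4 + 3 g}$)
$\left(922 - 1190\right) V{\left(b \right)} = \left(922 - 1190\right) \frac{25 - 17}{-4 + 3 \left(-17\right)} = - 268 \frac{1}{-4 - 51} \cdot 8 = - 268 \frac{1}{-55} \cdot 8 = - 268 \left(\left(- \frac{1}{55}\right) 8\right) = \left(-268\right) \left(- \frac{8}{55}\right) = \frac{2144}{55}$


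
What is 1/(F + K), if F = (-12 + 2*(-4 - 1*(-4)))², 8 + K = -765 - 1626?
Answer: -1/2255 ≈ -0.00044346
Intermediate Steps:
K = -2399 (K = -8 + (-765 - 1626) = -8 - 2391 = -2399)
F = 144 (F = (-12 + 2*(-4 + 4))² = (-12 + 2*0)² = (-12 + 0)² = (-12)² = 144)
1/(F + K) = 1/(144 - 2399) = 1/(-2255) = -1/2255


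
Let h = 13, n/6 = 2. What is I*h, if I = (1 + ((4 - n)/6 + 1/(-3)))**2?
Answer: 52/9 ≈ 5.7778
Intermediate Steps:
n = 12 (n = 6*2 = 12)
I = 4/9 (I = (1 + ((4 - 1*12)/6 + 1/(-3)))**2 = (1 + ((4 - 12)*(1/6) + 1*(-1/3)))**2 = (1 + (-8*1/6 - 1/3))**2 = (1 + (-4/3 - 1/3))**2 = (1 - 5/3)**2 = (-2/3)**2 = 4/9 ≈ 0.44444)
I*h = (4/9)*13 = 52/9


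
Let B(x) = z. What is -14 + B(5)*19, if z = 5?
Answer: 81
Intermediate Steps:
B(x) = 5
-14 + B(5)*19 = -14 + 5*19 = -14 + 95 = 81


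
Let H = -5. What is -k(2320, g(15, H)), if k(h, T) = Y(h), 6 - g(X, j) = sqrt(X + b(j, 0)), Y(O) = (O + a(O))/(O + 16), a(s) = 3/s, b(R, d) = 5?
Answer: -5382403/5419520 ≈ -0.99315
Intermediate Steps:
Y(O) = (O + 3/O)/(16 + O) (Y(O) = (O + 3/O)/(O + 16) = (O + 3/O)/(16 + O))
g(X, j) = 6 - sqrt(5 + X) (g(X, j) = 6 - sqrt(X + 5) = 6 - sqrt(5 + X))
k(h, T) = (3 + h**2)/(h*(16 + h))
-k(2320, g(15, H)) = -(3 + 2320**2)/(2320*(16 + 2320)) = -(3 + 5382400)/(2320*2336) = -5382403/(2320*2336) = -1*5382403/5419520 = -5382403/5419520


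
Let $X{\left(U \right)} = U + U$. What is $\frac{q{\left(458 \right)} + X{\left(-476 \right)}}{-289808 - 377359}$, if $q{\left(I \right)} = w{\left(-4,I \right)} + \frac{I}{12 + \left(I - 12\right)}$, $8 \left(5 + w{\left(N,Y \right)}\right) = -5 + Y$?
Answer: $\frac{7195}{5337336} \approx 0.0013481$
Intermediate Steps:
$w{\left(N,Y \right)} = - \frac{45}{8} + \frac{Y}{8}$ ($w{\left(N,Y \right)} = -5 + \frac{-5 + Y}{8} = -5 + \left(- \frac{5}{8} + \frac{Y}{8}\right) = - \frac{45}{8} + \frac{Y}{8}$)
$X{\left(U \right)} = 2 U$
$q{\left(I \right)} = - \frac{37}{8} + \frac{I}{8}$ ($q{\left(I \right)} = \left(- \frac{45}{8} + \frac{I}{8}\right) + \frac{I}{12 + \left(I - 12\right)} = \left(- \frac{45}{8} + \frac{I}{8}\right) + \frac{I}{12 + \left(-12 + I\right)} = \left(- \frac{45}{8} + \frac{I}{8}\right) + \frac{I}{I} = \left(- \frac{45}{8} + \frac{I}{8}\right) + 1 = - \frac{37}{8} + \frac{I}{8}$)
$\frac{q{\left(458 \right)} + X{\left(-476 \right)}}{-289808 - 377359} = \frac{\left(- \frac{37}{8} + \frac{1}{8} \cdot 458\right) + 2 \left(-476\right)}{-289808 - 377359} = \frac{\left(- \frac{37}{8} + \frac{229}{4}\right) - 952}{-667167} = \left(\frac{421}{8} - 952\right) \left(- \frac{1}{667167}\right) = \left(- \frac{7195}{8}\right) \left(- \frac{1}{667167}\right) = \frac{7195}{5337336}$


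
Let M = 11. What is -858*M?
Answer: -9438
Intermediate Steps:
-858*M = -858*11 = -143*66 = -9438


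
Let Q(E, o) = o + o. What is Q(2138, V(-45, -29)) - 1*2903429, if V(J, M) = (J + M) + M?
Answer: -2903635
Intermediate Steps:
V(J, M) = J + 2*M
Q(E, o) = 2*o
Q(2138, V(-45, -29)) - 1*2903429 = 2*(-45 + 2*(-29)) - 1*2903429 = 2*(-45 - 58) - 2903429 = 2*(-103) - 2903429 = -206 - 2903429 = -2903635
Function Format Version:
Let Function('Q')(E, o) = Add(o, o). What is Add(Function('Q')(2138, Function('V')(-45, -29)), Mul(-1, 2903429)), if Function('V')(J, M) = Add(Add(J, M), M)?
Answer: -2903635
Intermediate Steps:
Function('V')(J, M) = Add(J, Mul(2, M))
Function('Q')(E, o) = Mul(2, o)
Add(Function('Q')(2138, Function('V')(-45, -29)), Mul(-1, 2903429)) = Add(Mul(2, Add(-45, Mul(2, -29))), Mul(-1, 2903429)) = Add(Mul(2, Add(-45, -58)), -2903429) = Add(Mul(2, -103), -2903429) = Add(-206, -2903429) = -2903635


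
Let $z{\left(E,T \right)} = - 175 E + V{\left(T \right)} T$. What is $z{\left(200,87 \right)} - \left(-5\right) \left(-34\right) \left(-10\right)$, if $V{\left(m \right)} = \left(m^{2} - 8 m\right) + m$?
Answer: $572220$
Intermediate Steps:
$V{\left(m \right)} = m^{2} - 7 m$
$z{\left(E,T \right)} = - 175 E + T^{2} \left(-7 + T\right)$ ($z{\left(E,T \right)} = - 175 E + T \left(-7 + T\right) T = - 175 E + T^{2} \left(-7 + T\right)$)
$z{\left(200,87 \right)} - \left(-5\right) \left(-34\right) \left(-10\right) = \left(\left(-175\right) 200 + 87^{2} \left(-7 + 87\right)\right) - \left(-5\right) \left(-34\right) \left(-10\right) = \left(-35000 + 7569 \cdot 80\right) - 170 \left(-10\right) = \left(-35000 + 605520\right) - -1700 = 570520 + 1700 = 572220$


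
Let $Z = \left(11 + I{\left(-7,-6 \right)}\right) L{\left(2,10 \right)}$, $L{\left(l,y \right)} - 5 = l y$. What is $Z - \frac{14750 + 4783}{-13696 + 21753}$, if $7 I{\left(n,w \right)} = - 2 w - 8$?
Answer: $\frac{2311242}{8057} \approx 286.86$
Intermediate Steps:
$L{\left(l,y \right)} = 5 + l y$
$I{\left(n,w \right)} = - \frac{8}{7} - \frac{2 w}{7}$ ($I{\left(n,w \right)} = \frac{- 2 w - 8}{7} = \frac{-8 - 2 w}{7} = - \frac{8}{7} - \frac{2 w}{7}$)
$Z = \frac{2025}{7}$ ($Z = \left(11 - - \frac{4}{7}\right) \left(5 + 2 \cdot 10\right) = \left(11 + \left(- \frac{8}{7} + \frac{12}{7}\right)\right) \left(5 + 20\right) = \left(11 + \frac{4}{7}\right) 25 = \frac{81}{7} \cdot 25 = \frac{2025}{7} \approx 289.29$)
$Z - \frac{14750 + 4783}{-13696 + 21753} = \frac{2025}{7} - \frac{14750 + 4783}{-13696 + 21753} = \frac{2025}{7} - \frac{19533}{8057} = \frac{2311242}{8057}$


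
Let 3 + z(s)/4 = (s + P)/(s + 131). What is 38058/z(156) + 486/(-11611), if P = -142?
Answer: -9058892091/2809862 ≈ -3224.0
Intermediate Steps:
z(s) = -12 + 4*(-142 + s)/(131 + s) (z(s) = -12 + 4*((s - 142)/(s + 131)) = -12 + 4*((-142 + s)/(131 + s)) = -12 + 4*(-142 + s)/(131 + s))
38058/z(156) + 486/(-11611) = 38058/((4*(-535 - 2*156)/(131 + 156))) + 486/(-11611) = 38058/((4*(-535 - 312)/287)) + 486*(-1/11611) = 38058/((4*(1/287)*(-847))) - 486/11611 = 38058/(-484/41) - 486/11611 = 38058*(-41/484) - 486/11611 = -780189/242 - 486/11611 = -9058892091/2809862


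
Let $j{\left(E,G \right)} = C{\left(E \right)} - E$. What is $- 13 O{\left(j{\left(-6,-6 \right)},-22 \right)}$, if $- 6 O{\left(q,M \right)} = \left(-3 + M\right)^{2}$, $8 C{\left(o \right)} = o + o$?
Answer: $\frac{8125}{6} \approx 1354.2$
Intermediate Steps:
$C{\left(o \right)} = \frac{o}{4}$ ($C{\left(o \right)} = \frac{o + o}{8} = \frac{2 o}{8} = \frac{o}{4}$)
$j{\left(E,G \right)} = - \frac{3 E}{4}$ ($j{\left(E,G \right)} = \frac{E}{4} - E = - \frac{3 E}{4}$)
$O{\left(q,M \right)} = - \frac{\left(-3 + M\right)^{2}}{6}$
$- 13 O{\left(j{\left(-6,-6 \right)},-22 \right)} = - 13 \left(- \frac{\left(-3 - 22\right)^{2}}{6}\right) = - 13 \left(- \frac{\left(-25\right)^{2}}{6}\right) = - 13 \left(\left(- \frac{1}{6}\right) 625\right) = \left(-13\right) \left(- \frac{625}{6}\right) = \frac{8125}{6}$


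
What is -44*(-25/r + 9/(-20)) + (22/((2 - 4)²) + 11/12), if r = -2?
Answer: -31427/60 ≈ -523.78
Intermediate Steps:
-44*(-25/r + 9/(-20)) + (22/((2 - 4)²) + 11/12) = -44*(-25/(-2) + 9/(-20)) + (22/((2 - 4)²) + 11/12) = -44*(-25*(-½) + 9*(-1/20)) + (22/((-2)²) + 11*(1/12)) = -44*(25/2 - 9/20) + (22/4 + 11/12) = -44*241/20 + (22*(¼) + 11/12) = -2651/5 + (11/2 + 11/12) = -2651/5 + 77/12 = -31427/60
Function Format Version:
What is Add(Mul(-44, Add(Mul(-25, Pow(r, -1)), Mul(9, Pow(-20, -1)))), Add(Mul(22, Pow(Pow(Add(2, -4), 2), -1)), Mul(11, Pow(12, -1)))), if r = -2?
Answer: Rational(-31427, 60) ≈ -523.78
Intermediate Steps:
Add(Mul(-44, Add(Mul(-25, Pow(r, -1)), Mul(9, Pow(-20, -1)))), Add(Mul(22, Pow(Pow(Add(2, -4), 2), -1)), Mul(11, Pow(12, -1)))) = Add(Mul(-44, Add(Mul(-25, Pow(-2, -1)), Mul(9, Pow(-20, -1)))), Add(Mul(22, Pow(Pow(Add(2, -4), 2), -1)), Mul(11, Pow(12, -1)))) = Add(Mul(-44, Add(Mul(-25, Rational(-1, 2)), Mul(9, Rational(-1, 20)))), Add(Mul(22, Pow(Pow(-2, 2), -1)), Mul(11, Rational(1, 12)))) = Add(Mul(-44, Add(Rational(25, 2), Rational(-9, 20))), Add(Mul(22, Pow(4, -1)), Rational(11, 12))) = Add(Mul(-44, Rational(241, 20)), Add(Mul(22, Rational(1, 4)), Rational(11, 12))) = Add(Rational(-2651, 5), Add(Rational(11, 2), Rational(11, 12))) = Add(Rational(-2651, 5), Rational(77, 12)) = Rational(-31427, 60)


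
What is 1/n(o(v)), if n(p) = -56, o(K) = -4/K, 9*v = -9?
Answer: -1/56 ≈ -0.017857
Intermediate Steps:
v = -1 (v = (⅑)*(-9) = -1)
1/n(o(v)) = 1/(-56) = -1/56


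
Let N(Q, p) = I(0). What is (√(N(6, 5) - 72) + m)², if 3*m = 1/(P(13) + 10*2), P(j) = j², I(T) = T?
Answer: -23147207/321489 + 4*I*√2/189 ≈ -72.0 + 0.02993*I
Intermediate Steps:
N(Q, p) = 0
m = 1/567 (m = 1/(3*(13² + 10*2)) = 1/(3*(169 + 20)) = (⅓)/189 = (⅓)*(1/189) = 1/567 ≈ 0.0017637)
(√(N(6, 5) - 72) + m)² = (√(0 - 72) + 1/567)² = (√(-72) + 1/567)² = (6*I*√2 + 1/567)² = (1/567 + 6*I*√2)²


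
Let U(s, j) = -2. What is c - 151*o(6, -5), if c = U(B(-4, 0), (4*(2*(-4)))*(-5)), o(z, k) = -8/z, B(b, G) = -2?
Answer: 598/3 ≈ 199.33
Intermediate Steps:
c = -2
c - 151*o(6, -5) = -2 - (-1208)/6 = -2 - 151*(-4/3) = -2 + 604/3 = 598/3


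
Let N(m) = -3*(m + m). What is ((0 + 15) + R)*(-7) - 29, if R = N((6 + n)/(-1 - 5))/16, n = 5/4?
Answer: -8779/64 ≈ -137.17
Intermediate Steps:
n = 5/4 (n = 5*(¼) = 5/4 ≈ 1.2500)
N(m) = -6*m
R = 29/64 (R = -6*(6 + 5/4)/(-1 - 5)/16 = -87/(2*(-6))*(1/16) = -87*(-1)/(2*6)*(1/16) = -6*(-29/24)*(1/16) = (29/4)*(1/16) = 29/64 ≈ 0.45313)
((0 + 15) + R)*(-7) - 29 = ((0 + 15) + 29/64)*(-7) - 29 = (15 + 29/64)*(-7) - 29 = (989/64)*(-7) - 29 = -6923/64 - 29 = -8779/64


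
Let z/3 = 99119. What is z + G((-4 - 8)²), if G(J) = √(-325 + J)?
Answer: 297357 + I*√181 ≈ 2.9736e+5 + 13.454*I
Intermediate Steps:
z = 297357 (z = 3*99119 = 297357)
z + G((-4 - 8)²) = 297357 + √(-325 + (-4 - 8)²) = 297357 + √(-325 + (-12)²) = 297357 + √(-325 + 144) = 297357 + √(-181) = 297357 + I*√181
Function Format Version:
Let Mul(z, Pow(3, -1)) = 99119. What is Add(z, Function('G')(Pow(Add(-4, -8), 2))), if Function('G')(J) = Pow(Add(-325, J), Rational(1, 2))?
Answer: Add(297357, Mul(I, Pow(181, Rational(1, 2)))) ≈ Add(2.9736e+5, Mul(13.454, I))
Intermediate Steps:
z = 297357 (z = Mul(3, 99119) = 297357)
Add(z, Function('G')(Pow(Add(-4, -8), 2))) = Add(297357, Pow(Add(-325, Pow(Add(-4, -8), 2)), Rational(1, 2))) = Add(297357, Pow(Add(-325, Pow(-12, 2)), Rational(1, 2))) = Add(297357, Pow(Add(-325, 144), Rational(1, 2))) = Add(297357, Pow(-181, Rational(1, 2))) = Add(297357, Mul(I, Pow(181, Rational(1, 2))))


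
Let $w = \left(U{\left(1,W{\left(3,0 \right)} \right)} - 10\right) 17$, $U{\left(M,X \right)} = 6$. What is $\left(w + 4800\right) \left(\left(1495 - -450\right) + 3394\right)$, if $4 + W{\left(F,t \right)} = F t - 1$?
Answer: $25264148$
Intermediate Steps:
$W{\left(F,t \right)} = -5 + F t$ ($W{\left(F,t \right)} = -4 + \left(F t - 1\right) = -4 + \left(-1 + F t\right) = -5 + F t$)
$w = -68$ ($w = \left(6 - 10\right) 17 = \left(-4\right) 17 = -68$)
$\left(w + 4800\right) \left(\left(1495 - -450\right) + 3394\right) = \left(-68 + 4800\right) \left(\left(1495 - -450\right) + 3394\right) = 4732 \left(\left(1495 + 450\right) + 3394\right) = 4732 \left(1945 + 3394\right) = 4732 \cdot 5339 = 25264148$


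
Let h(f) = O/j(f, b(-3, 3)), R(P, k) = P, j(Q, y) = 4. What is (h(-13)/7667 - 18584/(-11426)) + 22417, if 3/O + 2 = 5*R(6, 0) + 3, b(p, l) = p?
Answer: 121764411317143/5431394804 ≈ 22419.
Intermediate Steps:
O = 3/31 (O = 3/(-2 + (5*6 + 3)) = 3/(-2 + (30 + 3)) = 3/(-2 + 33) = 3/31 ≈ 0.096774)
h(f) = 3/124 (h(f) = (3/31)/4 = (3/31)*(¼) = 3/124)
(h(-13)/7667 - 18584/(-11426)) + 22417 = ((3/124)/7667 - 18584/(-11426)) + 22417 = ((3/124)*(1/7667) - 18584*(-1/11426)) + 22417 = (3/950708 + 9292/5713) + 22417 = 8833995875/5431394804 + 22417 = 121764411317143/5431394804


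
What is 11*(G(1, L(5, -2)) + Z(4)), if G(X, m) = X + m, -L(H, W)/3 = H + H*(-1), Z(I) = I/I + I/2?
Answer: 44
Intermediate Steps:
Z(I) = 1 + I/2 (Z(I) = 1 + I*(1/2) = 1 + I/2)
L(H, W) = 0 (L(H, W) = -3*(H + H*(-1)) = -3*(H - H) = -3*0 = 0)
11*(G(1, L(5, -2)) + Z(4)) = 11*((1 + 0) + (1 + (1/2)*4)) = 11*(1 + (1 + 2)) = 11*(1 + 3) = 11*4 = 44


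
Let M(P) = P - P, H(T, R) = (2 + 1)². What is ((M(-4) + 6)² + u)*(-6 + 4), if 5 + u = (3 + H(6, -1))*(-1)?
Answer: -38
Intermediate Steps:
H(T, R) = 9 (H(T, R) = 3² = 9)
M(P) = 0
u = -17 (u = -5 + (3 + 9)*(-1) = -5 + 12*(-1) = -5 - 12 = -17)
((M(-4) + 6)² + u)*(-6 + 4) = ((0 + 6)² - 17)*(-6 + 4) = (6² - 17)*(-2) = (36 - 17)*(-2) = 19*(-2) = -38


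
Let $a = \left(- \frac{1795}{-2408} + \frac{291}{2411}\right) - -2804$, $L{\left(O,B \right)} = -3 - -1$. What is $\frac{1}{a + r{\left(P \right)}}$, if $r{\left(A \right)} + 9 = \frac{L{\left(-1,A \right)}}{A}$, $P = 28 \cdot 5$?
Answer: $\frac{29028440}{81159217473} \approx 0.00035767$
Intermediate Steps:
$L{\left(O,B \right)} = -2$ ($L{\left(O,B \right)} = -3 + 1 = -2$)
$a = \frac{16284177625}{5805688}$ ($a = \left(\left(-1795\right) \left(- \frac{1}{2408}\right) + 291 \cdot \frac{1}{2411}\right) + 2804 = \left(\frac{1795}{2408} + \frac{291}{2411}\right) + 2804 = \frac{5028473}{5805688} + 2804 = \frac{16284177625}{5805688} \approx 2804.9$)
$P = 140$
$r{\left(A \right)} = -9 - \frac{2}{A}$
$\frac{1}{a + r{\left(P \right)}} = \frac{1}{\frac{16284177625}{5805688} - \left(9 + \frac{2}{140}\right)} = \frac{1}{\frac{16284177625}{5805688} - \frac{631}{70}} = \frac{1}{\frac{81159217473}{29028440}} = \frac{29028440}{81159217473}$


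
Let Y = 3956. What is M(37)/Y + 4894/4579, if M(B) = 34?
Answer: 9758175/9057262 ≈ 1.0774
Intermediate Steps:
M(37)/Y + 4894/4579 = 34/3956 + 4894/4579 = 34*(1/3956) + 4894*(1/4579) = 17/1978 + 4894/4579 = 9758175/9057262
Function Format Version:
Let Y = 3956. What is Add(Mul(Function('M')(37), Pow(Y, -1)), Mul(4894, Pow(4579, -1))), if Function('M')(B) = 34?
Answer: Rational(9758175, 9057262) ≈ 1.0774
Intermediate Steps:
Add(Mul(Function('M')(37), Pow(Y, -1)), Mul(4894, Pow(4579, -1))) = Add(Mul(34, Pow(3956, -1)), Mul(4894, Pow(4579, -1))) = Add(Mul(34, Rational(1, 3956)), Mul(4894, Rational(1, 4579))) = Add(Rational(17, 1978), Rational(4894, 4579)) = Rational(9758175, 9057262)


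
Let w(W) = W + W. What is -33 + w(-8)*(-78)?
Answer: 1215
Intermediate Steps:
w(W) = 2*W
-33 + w(-8)*(-78) = -33 + (2*(-8))*(-78) = -33 - 16*(-78) = -33 + 1248 = 1215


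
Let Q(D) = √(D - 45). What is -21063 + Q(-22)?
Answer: -21063 + I*√67 ≈ -21063.0 + 8.1853*I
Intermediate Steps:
Q(D) = √(-45 + D)
-21063 + Q(-22) = -21063 + √(-45 - 22) = -21063 + √(-67) = -21063 + I*√67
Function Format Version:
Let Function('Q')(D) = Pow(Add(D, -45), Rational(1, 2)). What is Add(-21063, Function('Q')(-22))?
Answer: Add(-21063, Mul(I, Pow(67, Rational(1, 2)))) ≈ Add(-21063., Mul(8.1853, I))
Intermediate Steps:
Function('Q')(D) = Pow(Add(-45, D), Rational(1, 2))
Add(-21063, Function('Q')(-22)) = Add(-21063, Pow(Add(-45, -22), Rational(1, 2))) = Add(-21063, Pow(-67, Rational(1, 2))) = Add(-21063, Mul(I, Pow(67, Rational(1, 2))))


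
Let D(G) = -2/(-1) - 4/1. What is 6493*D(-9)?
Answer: -12986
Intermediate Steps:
D(G) = -2 (D(G) = -2*(-1) - 4*1 = 2 - 4 = -2)
6493*D(-9) = 6493*(-2) = -12986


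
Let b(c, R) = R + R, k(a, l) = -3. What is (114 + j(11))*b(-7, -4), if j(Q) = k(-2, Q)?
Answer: -888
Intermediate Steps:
j(Q) = -3
b(c, R) = 2*R
(114 + j(11))*b(-7, -4) = (114 - 3)*(2*(-4)) = 111*(-8) = -888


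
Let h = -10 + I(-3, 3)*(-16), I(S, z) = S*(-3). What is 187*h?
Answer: -28798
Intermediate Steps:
I(S, z) = -3*S
h = -154 (h = -10 - 3*(-3)*(-16) = -10 + 9*(-16) = -10 - 144 = -154)
187*h = 187*(-154) = -28798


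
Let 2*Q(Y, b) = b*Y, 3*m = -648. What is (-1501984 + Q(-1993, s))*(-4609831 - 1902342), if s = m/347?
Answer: 3392667632812292/347 ≈ 9.7771e+12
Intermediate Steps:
m = -216 (m = (⅓)*(-648) = -216)
s = -216/347 ≈ -0.62248
Q(Y, b) = Y*b/2 (Q(Y, b) = (b*Y)/2 = (Y*b)/2 = Y*b/2)
(-1501984 + Q(-1993, s))*(-4609831 - 1902342) = (-1501984 + (½)*(-1993)*(-216/347))*(-4609831 - 1902342) = (-1501984 + 215244/347)*(-6512173) = -520973204/347*(-6512173) = 3392667632812292/347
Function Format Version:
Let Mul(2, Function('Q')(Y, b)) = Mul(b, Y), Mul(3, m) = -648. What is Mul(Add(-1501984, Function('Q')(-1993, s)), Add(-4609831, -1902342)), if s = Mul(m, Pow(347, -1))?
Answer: Rational(3392667632812292, 347) ≈ 9.7771e+12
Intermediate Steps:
m = -216 (m = Mul(Rational(1, 3), -648) = -216)
s = Rational(-216, 347) (s = Mul(-216, Pow(347, -1)) = Mul(-216, Rational(1, 347)) = Rational(-216, 347) ≈ -0.62248)
Function('Q')(Y, b) = Mul(Rational(1, 2), Y, b) (Function('Q')(Y, b) = Mul(Rational(1, 2), Mul(b, Y)) = Mul(Rational(1, 2), Mul(Y, b)) = Mul(Rational(1, 2), Y, b))
Mul(Add(-1501984, Function('Q')(-1993, s)), Add(-4609831, -1902342)) = Mul(Add(-1501984, Mul(Rational(1, 2), -1993, Rational(-216, 347))), Add(-4609831, -1902342)) = Mul(Add(-1501984, Rational(215244, 347)), -6512173) = Mul(Rational(-520973204, 347), -6512173) = Rational(3392667632812292, 347)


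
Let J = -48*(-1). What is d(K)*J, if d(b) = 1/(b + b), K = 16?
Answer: 3/2 ≈ 1.5000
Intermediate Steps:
d(b) = 1/(2*b)
J = 48
d(K)*J = ((1/2)/16)*48 = ((1/2)*(1/16))*48 = (1/32)*48 = 3/2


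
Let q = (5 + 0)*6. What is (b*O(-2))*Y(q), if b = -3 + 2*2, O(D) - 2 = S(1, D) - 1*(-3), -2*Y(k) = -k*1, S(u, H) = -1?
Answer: 60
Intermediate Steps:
q = 30 (q = 5*6 = 30)
Y(k) = k/2 (Y(k) = -(-k)/2 = -(-1)*k/2 = k/2)
O(D) = 4 (O(D) = 2 + (-1 - 1*(-3)) = 2 + (-1 + 3) = 2 + 2 = 4)
b = 1 (b = -3 + 4 = 1)
(b*O(-2))*Y(q) = (1*4)*((½)*30) = 4*15 = 60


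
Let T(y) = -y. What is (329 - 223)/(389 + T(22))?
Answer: 106/367 ≈ 0.28883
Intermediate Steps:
(329 - 223)/(389 + T(22)) = (329 - 223)/(389 - 1*22) = 106/(389 - 22) = 106/367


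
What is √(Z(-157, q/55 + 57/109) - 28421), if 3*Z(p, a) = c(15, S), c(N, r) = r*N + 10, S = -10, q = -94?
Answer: I*√256209/3 ≈ 168.72*I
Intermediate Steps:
c(N, r) = 10 + N*r (c(N, r) = N*r + 10 = 10 + N*r)
Z(p, a) = -140/3 (Z(p, a) = (10 + 15*(-10))/3 = (10 - 150)/3 = (⅓)*(-140) = -140/3)
√(Z(-157, q/55 + 57/109) - 28421) = √(-140/3 - 28421) = √(-85403/3) = I*√256209/3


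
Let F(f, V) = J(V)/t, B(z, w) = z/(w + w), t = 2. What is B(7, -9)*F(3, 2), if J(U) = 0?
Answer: 0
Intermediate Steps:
B(z, w) = z/(2*w) (B(z, w) = z/((2*w)) = z*(1/(2*w)) = z/(2*w))
F(f, V) = 0 (F(f, V) = 0/2 = 0*(½) = 0)
B(7, -9)*F(3, 2) = ((½)*7/(-9))*0 = ((½)*7*(-⅑))*0 = -7/18*0 = 0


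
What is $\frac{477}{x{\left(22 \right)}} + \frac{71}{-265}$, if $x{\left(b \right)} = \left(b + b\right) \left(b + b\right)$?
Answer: $- \frac{11051}{513040} \approx -0.02154$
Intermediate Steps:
$x{\left(b \right)} = 4 b^{2}$ ($x{\left(b \right)} = 2 b 2 b = 4 b^{2}$)
$\frac{477}{x{\left(22 \right)}} + \frac{71}{-265} = \frac{477}{4 \cdot 22^{2}} + \frac{71}{-265} = \frac{477}{4 \cdot 484} + 71 \left(- \frac{1}{265}\right) = \frac{477}{1936} - \frac{71}{265} = - \frac{11051}{513040}$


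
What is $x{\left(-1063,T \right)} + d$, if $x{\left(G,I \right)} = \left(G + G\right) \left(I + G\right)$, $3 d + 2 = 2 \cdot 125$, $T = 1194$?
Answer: $- \frac{835270}{3} \approx -2.7842 \cdot 10^{5}$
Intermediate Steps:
$d = \frac{248}{3}$ ($d = - \frac{2}{3} + \frac{2 \cdot 125}{3} = - \frac{2}{3} + \frac{1}{3} \cdot 250 = - \frac{2}{3} + \frac{250}{3} = \frac{248}{3} \approx 82.667$)
$x{\left(G,I \right)} = 2 G \left(G + I\right)$
$x{\left(-1063,T \right)} + d = 2 \left(-1063\right) \left(-1063 + 1194\right) + \frac{248}{3} = 2 \left(-1063\right) 131 + \frac{248}{3} = -278506 + \frac{248}{3} = - \frac{835270}{3}$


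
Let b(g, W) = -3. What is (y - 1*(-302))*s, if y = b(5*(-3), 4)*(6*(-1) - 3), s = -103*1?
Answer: -33887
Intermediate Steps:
s = -103
y = 27 (y = -3*(6*(-1) - 3) = -3*(-6 - 3) = -3*(-9) = 27)
(y - 1*(-302))*s = (27 - 1*(-302))*(-103) = (27 + 302)*(-103) = 329*(-103) = -33887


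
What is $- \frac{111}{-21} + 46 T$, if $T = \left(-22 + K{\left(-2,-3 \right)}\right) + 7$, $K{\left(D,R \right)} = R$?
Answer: $- \frac{5759}{7} \approx -822.71$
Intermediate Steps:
$T = -18$ ($T = \left(-22 - 3\right) + 7 = -25 + 7 = -18$)
$- \frac{111}{-21} + 46 T = - \frac{111}{-21} + 46 \left(-18\right) = \left(-111\right) \left(- \frac{1}{21}\right) - 828 = \frac{37}{7} - 828 = - \frac{5759}{7}$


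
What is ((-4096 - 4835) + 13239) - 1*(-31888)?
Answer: 36196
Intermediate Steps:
((-4096 - 4835) + 13239) - 1*(-31888) = (-8931 + 13239) + 31888 = 4308 + 31888 = 36196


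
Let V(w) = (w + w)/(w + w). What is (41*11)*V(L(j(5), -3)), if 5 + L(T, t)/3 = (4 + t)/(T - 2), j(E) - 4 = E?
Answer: 451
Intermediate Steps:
j(E) = 4 + E
L(T, t) = -15 + 3*(4 + t)/(-2 + T) (L(T, t) = -15 + 3*((4 + t)/(T - 2)) = -15 + 3*((4 + t)/(-2 + T)) = -15 + 3*(4 + t)/(-2 + T))
V(w) = 1 (V(w) = (2*w)/((2*w)) = (2*w)*(1/(2*w)) = 1)
(41*11)*V(L(j(5), -3)) = (41*11)*1 = 451*1 = 451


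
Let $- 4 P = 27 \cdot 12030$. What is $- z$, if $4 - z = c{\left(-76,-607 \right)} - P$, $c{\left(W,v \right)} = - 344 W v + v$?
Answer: $- \frac{31577633}{2} \approx -1.5789 \cdot 10^{7}$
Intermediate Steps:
$c{\left(W,v \right)} = v - 344 W v$ ($c{\left(W,v \right)} = - 344 W v + v = v - 344 W v$)
$P = - \frac{162405}{2}$ ($P = - \frac{27 \cdot 12030}{4} = \left(- \frac{1}{4}\right) 324810 = - \frac{162405}{2} \approx -81203.0$)
$z = \frac{31577633}{2}$ ($z = 4 - \left(- 607 \left(1 - -26144\right) - - \frac{162405}{2}\right) = 4 - \left(- 607 \left(1 + 26144\right) + \frac{162405}{2}\right) = 4 - \left(\left(-607\right) 26145 + \frac{162405}{2}\right) = 4 - \left(-15870015 + \frac{162405}{2}\right) = 4 - - \frac{31577625}{2} = 4 + \frac{31577625}{2} = \frac{31577633}{2} \approx 1.5789 \cdot 10^{7}$)
$- z = \left(-1\right) \frac{31577633}{2} = - \frac{31577633}{2}$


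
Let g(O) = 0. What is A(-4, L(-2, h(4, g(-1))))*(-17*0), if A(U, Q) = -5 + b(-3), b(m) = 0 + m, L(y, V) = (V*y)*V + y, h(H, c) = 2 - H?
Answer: 0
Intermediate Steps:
L(y, V) = y + y*V² (L(y, V) = y*V² + y = y + y*V²)
b(m) = m
A(U, Q) = -8 (A(U, Q) = -5 - 3 = -8)
A(-4, L(-2, h(4, g(-1))))*(-17*0) = -(-136)*0 = -8*0 = 0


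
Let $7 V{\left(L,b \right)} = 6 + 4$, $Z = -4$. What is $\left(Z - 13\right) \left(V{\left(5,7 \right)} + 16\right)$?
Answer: $- \frac{2074}{7} \approx -296.29$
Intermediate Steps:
$V{\left(L,b \right)} = \frac{10}{7}$ ($V{\left(L,b \right)} = \frac{6 + 4}{7} = \frac{1}{7} \cdot 10 = \frac{10}{7}$)
$\left(Z - 13\right) \left(V{\left(5,7 \right)} + 16\right) = \left(-4 - 13\right) \left(\frac{10}{7} + 16\right) = \left(-17\right) \frac{122}{7} = - \frac{2074}{7}$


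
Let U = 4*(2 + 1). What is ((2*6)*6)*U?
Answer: 864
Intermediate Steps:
U = 12 (U = 4*3 = 12)
((2*6)*6)*U = ((2*6)*6)*12 = (12*6)*12 = 72*12 = 864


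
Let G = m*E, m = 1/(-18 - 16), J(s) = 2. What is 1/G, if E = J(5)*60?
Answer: -17/60 ≈ -0.28333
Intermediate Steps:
m = -1/34 (m = 1/(-34) = -1/34 ≈ -0.029412)
E = 120 (E = 2*60 = 120)
G = -60/17 (G = -1/34*120 = -60/17 ≈ -3.5294)
1/G = 1/(-60/17) = -17/60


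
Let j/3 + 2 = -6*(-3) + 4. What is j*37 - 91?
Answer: 2129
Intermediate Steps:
j = 60 (j = -6 + 3*(-6*(-3) + 4) = -6 + 3*(18 + 4) = -6 + 3*22 = -6 + 66 = 60)
j*37 - 91 = 60*37 - 91 = 2220 - 91 = 2129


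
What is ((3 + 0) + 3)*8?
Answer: 48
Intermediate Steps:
((3 + 0) + 3)*8 = (3 + 3)*8 = 6*8 = 48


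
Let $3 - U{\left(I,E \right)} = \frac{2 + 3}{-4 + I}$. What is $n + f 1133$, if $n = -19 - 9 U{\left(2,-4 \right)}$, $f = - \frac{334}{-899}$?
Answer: $\frac{633681}{1798} \approx 352.44$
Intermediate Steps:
$U{\left(I,E \right)} = 3 - \frac{5}{-4 + I}$ ($U{\left(I,E \right)} = 3 - \frac{2 + 3}{-4 + I} = 3 - \frac{5}{-4 + I}$)
$f = \frac{334}{899}$ ($f = \left(-334\right) \left(- \frac{1}{899}\right) = \frac{334}{899} \approx 0.37152$)
$n = - \frac{137}{2}$ ($n = -19 - 9 \frac{-17 + 3 \cdot 2}{-4 + 2} = -19 - 9 \frac{-17 + 6}{-2} = -19 - 9 \left(\left(- \frac{1}{2}\right) \left(-11\right)\right) = -19 - \frac{99}{2} = - \frac{137}{2} \approx -68.5$)
$n + f 1133 = - \frac{137}{2} + \frac{334}{899} \cdot 1133 = - \frac{137}{2} + \frac{378422}{899} = \frac{633681}{1798}$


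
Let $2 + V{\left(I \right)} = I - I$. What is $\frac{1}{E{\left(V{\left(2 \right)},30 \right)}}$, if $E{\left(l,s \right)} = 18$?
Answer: $\frac{1}{18} \approx 0.055556$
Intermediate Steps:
$V{\left(I \right)} = -2$ ($V{\left(I \right)} = -2 + \left(I - I\right) = -2 + 0 = -2$)
$\frac{1}{E{\left(V{\left(2 \right)},30 \right)}} = \frac{1}{18}$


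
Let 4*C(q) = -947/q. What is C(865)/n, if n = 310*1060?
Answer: -947/1136956000 ≈ -8.3293e-7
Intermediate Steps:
C(q) = -947/(4*q) (C(q) = (-947/q)/4 = -947/(4*q))
n = 328600
C(865)/n = -947/4/865/328600 = -947/4*1/865*(1/328600) = -947/3460*1/328600 = -947/1136956000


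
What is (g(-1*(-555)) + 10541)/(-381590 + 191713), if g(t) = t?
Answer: -11096/189877 ≈ -0.058438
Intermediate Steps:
(g(-1*(-555)) + 10541)/(-381590 + 191713) = (-1*(-555) + 10541)/(-381590 + 191713) = (555 + 10541)/(-189877) = 11096*(-1/189877) = -11096/189877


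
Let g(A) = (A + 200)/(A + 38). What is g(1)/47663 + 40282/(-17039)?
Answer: -2268940995/959789831 ≈ -2.3640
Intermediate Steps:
g(A) = (200 + A)/(38 + A)
g(1)/47663 + 40282/(-17039) = ((200 + 1)/(38 + 1))/47663 + 40282/(-17039) = (201/39)*(1/47663) + 40282*(-1/17039) = ((1/39)*201)*(1/47663) - 3662/1549 = (67/13)*(1/47663) - 3662/1549 = 67/619619 - 3662/1549 = -2268940995/959789831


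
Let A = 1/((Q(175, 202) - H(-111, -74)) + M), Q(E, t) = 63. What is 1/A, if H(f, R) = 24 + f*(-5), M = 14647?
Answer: 14131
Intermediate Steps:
H(f, R) = 24 - 5*f
A = 1/14131 (A = 1/((63 - (24 - 5*(-111))) + 14647) = 1/((63 - (24 + 555)) + 14647) = 1/((63 - 1*579) + 14647) = 1/((63 - 579) + 14647) = 1/(-516 + 14647) = 1/14131 ≈ 7.0766e-5)
1/A = 1/(1/14131) = 14131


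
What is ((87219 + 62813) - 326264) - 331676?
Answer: -507908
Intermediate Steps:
((87219 + 62813) - 326264) - 331676 = (150032 - 326264) - 331676 = -176232 - 331676 = -507908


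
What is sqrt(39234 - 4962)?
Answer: 12*sqrt(238) ≈ 185.13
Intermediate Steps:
sqrt(39234 - 4962) = sqrt(34272) = 12*sqrt(238)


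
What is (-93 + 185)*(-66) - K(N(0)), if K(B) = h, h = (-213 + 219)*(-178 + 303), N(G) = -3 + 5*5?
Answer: -6822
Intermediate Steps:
N(G) = 22 (N(G) = -3 + 25 = 22)
h = 750 (h = 6*125 = 750)
K(B) = 750
(-93 + 185)*(-66) - K(N(0)) = (-93 + 185)*(-66) - 1*750 = 92*(-66) - 750 = -6072 - 750 = -6822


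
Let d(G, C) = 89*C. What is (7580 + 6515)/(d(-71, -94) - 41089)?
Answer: -2819/9891 ≈ -0.28501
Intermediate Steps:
(7580 + 6515)/(d(-71, -94) - 41089) = (7580 + 6515)/(89*(-94) - 41089) = 14095/(-8366 - 41089) = 14095/(-49455) = 14095*(-1/49455) = -2819/9891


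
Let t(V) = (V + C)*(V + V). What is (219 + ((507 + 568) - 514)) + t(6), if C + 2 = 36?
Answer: 1260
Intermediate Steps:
C = 34 (C = -2 + 36 = 34)
t(V) = 2*V*(34 + V) (t(V) = (V + 34)*(V + V) = (34 + V)*(2*V) = 2*V*(34 + V))
(219 + ((507 + 568) - 514)) + t(6) = (219 + ((507 + 568) - 514)) + 2*6*(34 + 6) = (219 + (1075 - 514)) + 2*6*40 = (219 + 561) + 480 = 780 + 480 = 1260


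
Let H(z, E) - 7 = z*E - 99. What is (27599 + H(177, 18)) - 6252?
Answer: 24441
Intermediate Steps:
H(z, E) = -92 + E*z (H(z, E) = 7 + (z*E - 99) = 7 + (E*z - 99) = 7 + (-99 + E*z) = -92 + E*z)
(27599 + H(177, 18)) - 6252 = (27599 + (-92 + 18*177)) - 6252 = (27599 + (-92 + 3186)) - 6252 = (27599 + 3094) - 6252 = 30693 - 6252 = 24441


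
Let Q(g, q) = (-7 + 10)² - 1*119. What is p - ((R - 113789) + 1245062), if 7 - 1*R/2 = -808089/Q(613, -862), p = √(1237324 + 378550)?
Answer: -61412696/55 + √1615874 ≈ -1.1153e+6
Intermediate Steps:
Q(g, q) = -110 (Q(g, q) = 3² - 119 = 9 - 119 = -110)
p = √1615874 ≈ 1271.2
R = -807319/55 (R = 14 - (-1616178)/(-110) = 14 - (-1616178)*(-1)/110 = 14 - 2*808089/110 = 14 - 808089/55 = -807319/55 ≈ -14679.)
p - ((R - 113789) + 1245062) = √1615874 - ((-807319/55 - 113789) + 1245062) = √1615874 - (-7065714/55 + 1245062) = √1615874 - 1*61412696/55 = √1615874 - 61412696/55 = -61412696/55 + √1615874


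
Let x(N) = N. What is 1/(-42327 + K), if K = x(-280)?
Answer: -1/42607 ≈ -2.3470e-5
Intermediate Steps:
K = -280
1/(-42327 + K) = 1/(-42327 - 280) = 1/(-42607) = -1/42607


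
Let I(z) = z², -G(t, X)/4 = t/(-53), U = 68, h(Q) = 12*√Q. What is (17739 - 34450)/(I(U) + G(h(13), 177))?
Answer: -13566006511/3753765952 + 2657049*√13/3753765952 ≈ -3.6114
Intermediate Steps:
G(t, X) = 4*t/53 (G(t, X) = -4*t/(-53) = -4*t*(-1)/53 = -(-4)*t/53 = 4*t/53)
(17739 - 34450)/(I(U) + G(h(13), 177)) = (17739 - 34450)/(68² + 4*(12*√13)/53) = -16711/(4624 + 48*√13/53)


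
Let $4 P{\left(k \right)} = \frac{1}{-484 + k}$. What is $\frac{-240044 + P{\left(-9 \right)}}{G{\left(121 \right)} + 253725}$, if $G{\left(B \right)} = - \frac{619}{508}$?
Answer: $- \frac{60117579663}{63543598733} \approx -0.94608$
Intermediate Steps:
$G{\left(B \right)} = - \frac{619}{508}$ ($G{\left(B \right)} = \left(-619\right) \frac{1}{508} = - \frac{619}{508}$)
$P{\left(k \right)} = \frac{1}{4 \left(-484 + k\right)}$
$\frac{-240044 + P{\left(-9 \right)}}{G{\left(121 \right)} + 253725} = \frac{-240044 + \frac{1}{4 \left(-484 - 9\right)}}{- \frac{619}{508} + 253725} = \frac{-240044 + \frac{1}{4 \left(-493\right)}}{\frac{128891681}{508}} = \left(-240044 + \frac{1}{4} \left(- \frac{1}{493}\right)\right) \frac{508}{128891681} = \left(-240044 - \frac{1}{1972}\right) \frac{508}{128891681} = \left(- \frac{473366769}{1972}\right) \frac{508}{128891681} = - \frac{60117579663}{63543598733}$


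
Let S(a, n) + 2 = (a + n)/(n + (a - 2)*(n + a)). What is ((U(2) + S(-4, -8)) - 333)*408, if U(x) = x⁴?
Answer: -260457/2 ≈ -1.3023e+5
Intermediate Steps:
S(a, n) = -2 + (a + n)/(n + (-2 + a)*(a + n)) (S(a, n) = -2 + (a + n)/(n + (a - 2)*(n + a)) = -2 + (a + n)/(n + (-2 + a)*(a + n)))
((U(2) + S(-4, -8)) - 333)*408 = ((2⁴ + (-2*(-4)² + 3*(-8) + 5*(-4) - 2*(-4)*(-8))/((-4)² - 1*(-8) - 2*(-4) - 4*(-8))) - 333)*408 = ((16 + (-2*16 - 24 - 20 - 64)/(16 + 8 + 8 + 32)) - 333)*408 = ((16 + (-32 - 24 - 20 - 64)/64) - 333)*408 = ((16 + (1/64)*(-140)) - 333)*408 = ((16 - 35/16) - 333)*408 = (221/16 - 333)*408 = -5107/16*408 = -260457/2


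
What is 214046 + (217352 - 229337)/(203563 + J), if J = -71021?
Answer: 28370072947/132542 ≈ 2.1405e+5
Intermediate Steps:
214046 + (217352 - 229337)/(203563 + J) = 214046 + (217352 - 229337)/(203563 - 71021) = 214046 - 11985/132542 = 28370072947/132542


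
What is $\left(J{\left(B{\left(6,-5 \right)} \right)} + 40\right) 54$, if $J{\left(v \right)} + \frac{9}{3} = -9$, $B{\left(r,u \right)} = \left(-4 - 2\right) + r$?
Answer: $1512$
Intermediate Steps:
$B{\left(r,u \right)} = -6 + r$
$J{\left(v \right)} = -12$ ($J{\left(v \right)} = -3 - 9 = -12$)
$\left(J{\left(B{\left(6,-5 \right)} \right)} + 40\right) 54 = \left(-12 + 40\right) 54 = 28 \cdot 54 = 1512$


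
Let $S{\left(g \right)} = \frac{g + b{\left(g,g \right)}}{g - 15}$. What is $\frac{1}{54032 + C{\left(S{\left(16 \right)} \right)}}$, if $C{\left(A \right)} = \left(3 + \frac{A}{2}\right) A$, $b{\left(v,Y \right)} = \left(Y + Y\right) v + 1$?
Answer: $\frac{2}{391079} \approx 5.1141 \cdot 10^{-6}$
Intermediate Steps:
$b{\left(v,Y \right)} = 1 + 2 Y v$ ($b{\left(v,Y \right)} = 2 Y v + 1 = 1 + 2 Y v$)
$S{\left(g \right)} = \frac{1 + g + 2 g^{2}}{-15 + g}$ ($S{\left(g \right)} = \frac{g + \left(1 + 2 g g\right)}{g - 15} = \frac{g + \left(1 + 2 g^{2}\right)}{-15 + g} = \frac{1 + g + 2 g^{2}}{-15 + g}$)
$C{\left(A \right)} = A \left(3 + \frac{A}{2}\right)$ ($C{\left(A \right)} = \left(3 + A \frac{1}{2}\right) A = \left(3 + \frac{A}{2}\right) A = A \left(3 + \frac{A}{2}\right)$)
$\frac{1}{54032 + C{\left(S{\left(16 \right)} \right)}} = \frac{1}{54032 + \frac{\frac{1 + 16 + 2 \cdot 16^{2}}{-15 + 16} \left(6 + \frac{1 + 16 + 2 \cdot 16^{2}}{-15 + 16}\right)}{2}} = \frac{1}{54032 + \frac{\frac{1 + 16 + 2 \cdot 256}{1} \left(6 + \frac{1 + 16 + 2 \cdot 256}{1}\right)}{2}} = \frac{1}{54032 + \frac{1 \left(1 + 16 + 512\right) \left(6 + 1 \left(1 + 16 + 512\right)\right)}{2}} = \frac{1}{54032 + \frac{1 \cdot 529 \left(6 + 1 \cdot 529\right)}{2}} = \frac{1}{54032 + \frac{1}{2} \cdot 529 \left(6 + 529\right)} = \frac{1}{54032 + \frac{1}{2} \cdot 529 \cdot 535} = \frac{1}{54032 + \frac{283015}{2}} = \frac{1}{\frac{391079}{2}} = \frac{2}{391079}$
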